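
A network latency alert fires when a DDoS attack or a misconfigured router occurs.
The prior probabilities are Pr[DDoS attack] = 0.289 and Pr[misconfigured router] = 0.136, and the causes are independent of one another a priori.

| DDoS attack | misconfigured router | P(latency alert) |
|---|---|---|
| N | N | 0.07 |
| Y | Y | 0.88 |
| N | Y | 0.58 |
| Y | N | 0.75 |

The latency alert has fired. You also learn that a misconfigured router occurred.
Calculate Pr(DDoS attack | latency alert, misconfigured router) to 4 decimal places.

P(latency alert | misconfigured router) = 0.58*0.711 + 0.88*0.289 = 0.412380 + 0.254320 = 0.666700
Of this, 0.254320 comes from 0.88*0.289 (the DDoS attack=true cases).
So P(DDoS attack | latency alert, misconfigured router) = 0.254320/0.666700 ≈ 0.3815.

Pr(DDoS attack | latency alert, misconfigured router) ≈ 0.3815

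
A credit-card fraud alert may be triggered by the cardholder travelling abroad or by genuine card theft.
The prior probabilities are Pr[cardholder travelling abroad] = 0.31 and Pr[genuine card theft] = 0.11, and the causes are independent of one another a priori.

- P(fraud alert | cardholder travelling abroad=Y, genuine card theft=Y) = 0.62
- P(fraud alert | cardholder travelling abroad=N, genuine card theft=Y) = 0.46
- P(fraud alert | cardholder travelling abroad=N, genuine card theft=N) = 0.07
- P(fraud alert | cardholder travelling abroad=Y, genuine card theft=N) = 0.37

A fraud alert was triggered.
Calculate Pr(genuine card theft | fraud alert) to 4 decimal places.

Pr(genuine card theft | fraud alert) ≈ 0.2787

Sum P(fraud alert|·) weighted by the priors over the 4 (cardholder travelling abroad, genuine card theft) configurations:
  P(fraud alert) = 0.07·0.69·0.89 + 0.46·0.69·0.11 + 0.37·0.31·0.89 + 0.62·0.31·0.11
        = 0.042987 + 0.034914 + 0.102083 + 0.021142 = 0.201126
Keeping only the genuine card theft-present terms gives 0.056056, so
  P(genuine card theft | fraud alert) = 0.056056 / 0.201126 ≈ 0.2787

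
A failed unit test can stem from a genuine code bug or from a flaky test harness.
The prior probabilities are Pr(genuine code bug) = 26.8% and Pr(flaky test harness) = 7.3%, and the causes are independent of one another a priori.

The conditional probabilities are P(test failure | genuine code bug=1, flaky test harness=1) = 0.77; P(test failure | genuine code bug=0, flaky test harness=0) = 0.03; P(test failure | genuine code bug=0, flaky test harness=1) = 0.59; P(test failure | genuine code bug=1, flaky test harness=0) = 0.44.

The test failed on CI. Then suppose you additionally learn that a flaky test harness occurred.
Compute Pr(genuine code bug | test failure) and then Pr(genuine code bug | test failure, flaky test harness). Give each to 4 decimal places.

Enumerate the 4 (genuine code bug, flaky test harness) configurations and weight by the priors:
  P(test failure) = 0.03*0.732*0.927 + 0.59*0.732*0.073 + 0.44*0.268*0.927 + 0.77*0.268*0.073
        = 0.020357 + 0.031527 + 0.109312 + 0.015064 = 0.176260
The terms with genuine code bug present sum to 0.124376, so
  P(genuine code bug | test failure) = 0.124376 / 0.176260 ≈ 0.7056

Now condition on the additional information:
Enumerate both values of genuine code bug and weight by the priors:
  P(test failure | flaky test harness) = 0.59×0.732 + 0.77×0.268
        = 0.431880 + 0.206360 = 0.638240
The terms with genuine code bug present sum to 0.206360, so
  P(genuine code bug | test failure, flaky test harness) = 0.206360 / 0.638240 ≈ 0.3233

Pr(genuine code bug | test failure) ≈ 0.7056; Pr(genuine code bug | test failure, flaky test harness) ≈ 0.3233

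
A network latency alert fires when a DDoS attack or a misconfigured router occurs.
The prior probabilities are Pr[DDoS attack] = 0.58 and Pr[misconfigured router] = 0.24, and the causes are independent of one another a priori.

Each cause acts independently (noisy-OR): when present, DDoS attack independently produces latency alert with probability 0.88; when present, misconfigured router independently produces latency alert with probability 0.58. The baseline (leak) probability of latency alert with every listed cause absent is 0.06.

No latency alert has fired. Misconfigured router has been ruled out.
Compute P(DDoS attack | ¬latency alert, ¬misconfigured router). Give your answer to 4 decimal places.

P(DDoS attack | ¬latency alert, ¬misconfigured router) ≈ 0.1422

Under noisy-OR, P(latency alert | causes) = 1 − (1−0.06)·∏(1−qᵢ) over the active causes.
Sum P(¬latency alert|·) weighted by the priors over both values of DDoS attack:
  P(¬latency alert | ¬misconfigured router) = 0.94·0.42 + 0.1128·0.58
        = 0.394800 + 0.065424 = 0.460224
Configurations with DDoS attack contribute 0.065424, so
  P(DDoS attack | ¬latency alert, ¬misconfigured router) = 0.065424 / 0.460224 ≈ 0.1422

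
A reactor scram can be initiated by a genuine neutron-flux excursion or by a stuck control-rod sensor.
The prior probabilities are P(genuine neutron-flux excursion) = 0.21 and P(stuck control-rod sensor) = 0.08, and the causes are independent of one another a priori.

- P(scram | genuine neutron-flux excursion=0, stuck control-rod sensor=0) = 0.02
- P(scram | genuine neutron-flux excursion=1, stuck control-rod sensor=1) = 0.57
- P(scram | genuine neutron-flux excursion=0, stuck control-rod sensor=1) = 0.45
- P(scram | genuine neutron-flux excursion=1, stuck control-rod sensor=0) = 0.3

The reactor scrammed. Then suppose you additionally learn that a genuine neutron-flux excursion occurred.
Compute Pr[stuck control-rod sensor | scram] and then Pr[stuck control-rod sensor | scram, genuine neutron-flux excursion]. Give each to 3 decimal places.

By total probability over the 4 (genuine neutron-flux excursion, stuck control-rod sensor) configurations:
  P(scram) = 0.02·0.79·0.92 + 0.45·0.79·0.08 + 0.3·0.21·0.92 + 0.57·0.21·0.08
        = 0.014536 + 0.028440 + 0.057960 + 0.009576 = 0.110512
Keeping only the stuck control-rod sensor-present terms gives 0.038016, so
  P(stuck control-rod sensor | scram) = 0.038016 / 0.110512 ≈ 0.344

Now condition on the additional information:
For the numerator, keep only stuck control-rod sensor=true terms: 0.57·0.08 = 0.045600
The normalizing constant is 0.3·0.92 + 0.57·0.08 = 0.321600
P(stuck control-rod sensor | scram, genuine neutron-flux excursion) = 0.045600/0.321600 ≈ 0.142
This is intercausal reasoning (explaining away): once genuine neutron-flux excursion accounts for the scram, stuck control-rod sensor becomes less likely.

Pr[stuck control-rod sensor | scram] ≈ 0.344; Pr[stuck control-rod sensor | scram, genuine neutron-flux excursion] ≈ 0.142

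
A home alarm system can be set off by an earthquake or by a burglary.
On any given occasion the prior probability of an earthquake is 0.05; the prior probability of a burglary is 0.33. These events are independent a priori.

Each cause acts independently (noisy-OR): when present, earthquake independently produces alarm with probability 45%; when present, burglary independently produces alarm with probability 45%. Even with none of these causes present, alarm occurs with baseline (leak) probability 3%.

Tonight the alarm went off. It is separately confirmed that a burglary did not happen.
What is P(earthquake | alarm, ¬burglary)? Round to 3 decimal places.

P(earthquake | alarm, ¬burglary) ≈ 0.450

Under noisy-OR, P(alarm | causes) = 1 − (1−0.03)·∏(1−qᵢ) over the active causes.
Weight on earthquake=true, given the evidence: 0.4665*0.05 = 0.023325
Denominator P(alarm | ¬burglary): 0.03*0.95 + 0.4665*0.05 = 0.051825
Posterior = 0.023325 / 0.051825 ≈ 0.450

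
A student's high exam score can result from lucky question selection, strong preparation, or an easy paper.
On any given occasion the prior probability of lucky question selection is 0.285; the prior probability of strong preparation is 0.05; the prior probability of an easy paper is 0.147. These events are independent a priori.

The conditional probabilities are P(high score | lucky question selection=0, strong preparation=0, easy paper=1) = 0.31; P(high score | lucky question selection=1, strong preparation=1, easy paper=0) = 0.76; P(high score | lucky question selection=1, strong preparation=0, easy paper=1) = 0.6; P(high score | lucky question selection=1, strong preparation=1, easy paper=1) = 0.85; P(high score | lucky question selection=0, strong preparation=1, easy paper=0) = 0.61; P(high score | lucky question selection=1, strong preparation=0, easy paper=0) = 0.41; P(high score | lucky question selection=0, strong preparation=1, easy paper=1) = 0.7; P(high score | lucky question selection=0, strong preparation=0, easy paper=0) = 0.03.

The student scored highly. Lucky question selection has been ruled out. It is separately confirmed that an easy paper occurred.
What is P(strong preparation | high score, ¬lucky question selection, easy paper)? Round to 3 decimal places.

For the numerator, keep only strong preparation=true terms: 0.7*0.05 = 0.035000
The normalizing constant is 0.31*0.95 + 0.7*0.05 = 0.329500
Posterior = 0.035000 / 0.329500 ≈ 0.106

P(strong preparation | high score, ¬lucky question selection, easy paper) ≈ 0.106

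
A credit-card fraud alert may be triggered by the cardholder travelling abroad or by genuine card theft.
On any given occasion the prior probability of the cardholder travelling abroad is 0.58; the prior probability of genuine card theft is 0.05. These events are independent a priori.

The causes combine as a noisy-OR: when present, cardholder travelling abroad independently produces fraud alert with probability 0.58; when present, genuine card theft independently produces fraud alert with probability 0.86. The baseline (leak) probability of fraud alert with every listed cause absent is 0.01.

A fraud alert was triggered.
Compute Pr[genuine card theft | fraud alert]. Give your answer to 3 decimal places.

Under noisy-OR, P(fraud alert | causes) = 1 − (1−0.01)·∏(1−qᵢ) over the active causes.
Enumerate the 4 (cardholder travelling abroad, genuine card theft) configurations and weight by the priors:
  P(fraud alert) = 0.01·0.42·0.95 + 0.8614·0.42·0.05 + 0.5842·0.58·0.95 + 0.941788·0.58·0.05
        = 0.003990 + 0.018089 + 0.321894 + 0.027312 = 0.371285
Keeping only the genuine card theft-present terms gives 0.045401, so
  P(genuine card theft | fraud alert) = 0.045401 / 0.371285 ≈ 0.122

Pr[genuine card theft | fraud alert] ≈ 0.122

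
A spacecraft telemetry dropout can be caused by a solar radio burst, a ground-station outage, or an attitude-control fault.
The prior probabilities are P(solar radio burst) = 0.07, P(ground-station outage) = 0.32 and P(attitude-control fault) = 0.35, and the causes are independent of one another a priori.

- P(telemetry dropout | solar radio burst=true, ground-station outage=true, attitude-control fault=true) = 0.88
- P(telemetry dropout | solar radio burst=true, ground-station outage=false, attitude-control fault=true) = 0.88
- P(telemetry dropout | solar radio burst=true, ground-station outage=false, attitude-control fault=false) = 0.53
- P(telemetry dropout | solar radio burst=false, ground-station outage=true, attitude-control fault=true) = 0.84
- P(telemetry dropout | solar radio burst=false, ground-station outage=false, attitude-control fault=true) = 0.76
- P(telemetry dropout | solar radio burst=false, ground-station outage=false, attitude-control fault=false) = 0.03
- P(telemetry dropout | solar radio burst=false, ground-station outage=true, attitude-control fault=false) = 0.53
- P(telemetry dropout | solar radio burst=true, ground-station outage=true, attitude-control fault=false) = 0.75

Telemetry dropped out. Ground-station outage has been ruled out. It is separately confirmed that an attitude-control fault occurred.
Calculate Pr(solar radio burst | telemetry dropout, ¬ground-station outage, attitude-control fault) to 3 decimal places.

Pr(solar radio burst | telemetry dropout, ¬ground-station outage, attitude-control fault) ≈ 0.080

P(telemetry dropout | ¬ground-station outage, attitude-control fault) = 0.76*0.93 + 0.88*0.07 = 0.706800 + 0.061600 = 0.768400
Of this, 0.061600 comes from 0.88*0.07 (the solar radio burst=true cases).
So P(solar radio burst | telemetry dropout, ¬ground-station outage, attitude-control fault) = 0.061600/0.768400 ≈ 0.080.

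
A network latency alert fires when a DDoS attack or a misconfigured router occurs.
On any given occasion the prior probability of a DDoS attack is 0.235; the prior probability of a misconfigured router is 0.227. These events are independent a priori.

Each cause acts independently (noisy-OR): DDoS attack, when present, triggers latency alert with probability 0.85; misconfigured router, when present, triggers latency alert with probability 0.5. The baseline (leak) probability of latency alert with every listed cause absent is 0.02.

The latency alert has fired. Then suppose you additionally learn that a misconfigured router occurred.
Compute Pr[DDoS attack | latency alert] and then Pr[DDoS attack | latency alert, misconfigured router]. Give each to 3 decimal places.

Pr[DDoS attack | latency alert] ≈ 0.671; Pr[DDoS attack | latency alert, misconfigured router] ≈ 0.358

Under noisy-OR, P(latency alert | causes) = 1 − (1−0.02)·∏(1−qᵢ) over the active causes.
P(latency alert) = 0.02·0.765·0.773 + 0.51·0.765·0.227 + 0.853·0.235·0.773 + 0.9265·0.235·0.227 = 0.011827 + 0.088564 + 0.154952 + 0.049424 = 0.304767
Restricting to configurations with DDoS attack present: 0.154952 + 0.049424 = 0.204376.
P(DDoS attack | latency alert) = 0.204376 / 0.304767 ≈ 0.671

With the extra evidence:
For the numerator, keep only DDoS attack=true terms: 0.9265×0.235 = 0.217727
Normalizer over all consistent configurations: 0.51×0.765 + 0.9265×0.235 = 0.607877
Posterior = 0.217727 / 0.607877 ≈ 0.358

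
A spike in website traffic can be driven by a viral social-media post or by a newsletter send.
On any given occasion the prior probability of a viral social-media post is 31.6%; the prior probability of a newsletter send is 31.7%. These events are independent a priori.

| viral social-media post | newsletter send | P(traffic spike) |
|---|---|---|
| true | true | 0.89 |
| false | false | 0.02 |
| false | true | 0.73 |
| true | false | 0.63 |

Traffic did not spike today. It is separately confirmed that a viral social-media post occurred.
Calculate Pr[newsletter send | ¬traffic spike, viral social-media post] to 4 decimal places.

Pr[newsletter send | ¬traffic spike, viral social-media post] ≈ 0.1213

For the numerator, keep only newsletter send=true terms: 0.11*0.317 = 0.034870
The normalizing constant is 0.37*0.683 + 0.11*0.317 = 0.287580
P(newsletter send | ¬traffic spike, viral social-media post) = 0.034870/0.287580 ≈ 0.1213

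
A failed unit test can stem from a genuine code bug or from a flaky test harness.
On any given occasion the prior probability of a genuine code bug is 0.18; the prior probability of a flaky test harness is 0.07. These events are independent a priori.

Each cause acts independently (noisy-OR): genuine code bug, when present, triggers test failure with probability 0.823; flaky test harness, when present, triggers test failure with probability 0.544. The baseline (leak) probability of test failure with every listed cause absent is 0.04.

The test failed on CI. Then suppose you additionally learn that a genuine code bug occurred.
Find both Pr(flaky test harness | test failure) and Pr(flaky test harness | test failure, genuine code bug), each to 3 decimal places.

Under noisy-OR, P(test failure | causes) = 1 − (1−0.04)·∏(1−qᵢ) over the active causes.
For the numerator, keep only flaky test harness=true terms: 0.032273 + 0.011624 = 0.043897
Normalizer over all consistent configurations: 0.04*0.82*0.93 + 0.56224*0.82*0.07 + 0.83008*0.18*0.93 + 0.922516*0.18*0.07 = 0.213356
Posterior = 0.043897 / 0.213356 ≈ 0.206

Now also conditioning on genuine code bug=true:
Enumerate both values of flaky test harness and weight by the priors:
  P(test failure | genuine code bug) = 0.83008·0.93 + 0.922516·0.07
        = 0.771974 + 0.064576 = 0.836550
Configurations with flaky test harness contribute 0.064576, so
  P(flaky test harness | test failure, genuine code bug) = 0.064576 / 0.836550 ≈ 0.077

Pr(flaky test harness | test failure) ≈ 0.206; Pr(flaky test harness | test failure, genuine code bug) ≈ 0.077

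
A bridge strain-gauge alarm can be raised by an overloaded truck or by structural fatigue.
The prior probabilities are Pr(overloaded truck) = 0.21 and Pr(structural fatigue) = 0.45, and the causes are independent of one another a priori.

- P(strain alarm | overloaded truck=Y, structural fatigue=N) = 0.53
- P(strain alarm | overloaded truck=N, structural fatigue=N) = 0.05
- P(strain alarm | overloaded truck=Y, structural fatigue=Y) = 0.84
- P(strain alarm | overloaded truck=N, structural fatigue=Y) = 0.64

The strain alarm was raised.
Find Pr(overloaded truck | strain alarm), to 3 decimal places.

Enumerate the 4 (overloaded truck, structural fatigue) configurations and weight by the priors:
  P(strain alarm) = 0.05·0.79·0.55 + 0.64·0.79·0.45 + 0.53·0.21·0.55 + 0.84·0.21·0.45
        = 0.021725 + 0.227520 + 0.061215 + 0.079380 = 0.389840
Configurations with overloaded truck contribute 0.140595, so
  P(overloaded truck | strain alarm) = 0.140595 / 0.389840 ≈ 0.361

Pr(overloaded truck | strain alarm) ≈ 0.361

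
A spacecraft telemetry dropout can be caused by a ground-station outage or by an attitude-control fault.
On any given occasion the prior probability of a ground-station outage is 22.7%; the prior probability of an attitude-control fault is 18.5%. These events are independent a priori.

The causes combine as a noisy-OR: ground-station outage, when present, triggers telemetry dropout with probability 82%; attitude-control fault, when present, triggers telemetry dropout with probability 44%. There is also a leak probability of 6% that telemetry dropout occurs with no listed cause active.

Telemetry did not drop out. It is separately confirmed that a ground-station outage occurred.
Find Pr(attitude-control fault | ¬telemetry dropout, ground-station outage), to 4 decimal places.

Under noisy-OR, P(telemetry dropout | causes) = 1 − (1−0.06)·∏(1−qᵢ) over the active causes.
For the numerator, keep only attitude-control fault=true terms: 0.094752·0.185 = 0.017529
Normalizer over all consistent configurations: 0.1692·0.815 + 0.094752·0.185 = 0.155427
Posterior = 0.017529 / 0.155427 ≈ 0.1128

Pr(attitude-control fault | ¬telemetry dropout, ground-station outage) ≈ 0.1128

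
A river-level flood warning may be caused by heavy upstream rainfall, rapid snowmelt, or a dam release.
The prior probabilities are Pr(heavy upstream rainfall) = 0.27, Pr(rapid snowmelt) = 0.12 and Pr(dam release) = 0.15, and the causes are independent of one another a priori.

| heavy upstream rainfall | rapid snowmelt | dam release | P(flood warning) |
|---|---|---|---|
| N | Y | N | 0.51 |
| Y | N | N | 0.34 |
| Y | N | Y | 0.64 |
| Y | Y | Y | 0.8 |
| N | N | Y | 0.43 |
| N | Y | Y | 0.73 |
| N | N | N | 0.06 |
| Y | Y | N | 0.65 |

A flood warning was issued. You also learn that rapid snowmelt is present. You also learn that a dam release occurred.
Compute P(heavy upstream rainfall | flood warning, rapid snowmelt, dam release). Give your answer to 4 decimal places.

P(heavy upstream rainfall | flood warning, rapid snowmelt, dam release) ≈ 0.2884

Enumerate both values of heavy upstream rainfall and weight by the priors:
  P(flood warning | rapid snowmelt, dam release) = 0.73*0.73 + 0.8*0.27
        = 0.532900 + 0.216000 = 0.748900
Keeping only the heavy upstream rainfall-present terms gives 0.216000, so
  P(heavy upstream rainfall | flood warning, rapid snowmelt, dam release) = 0.216000 / 0.748900 ≈ 0.2884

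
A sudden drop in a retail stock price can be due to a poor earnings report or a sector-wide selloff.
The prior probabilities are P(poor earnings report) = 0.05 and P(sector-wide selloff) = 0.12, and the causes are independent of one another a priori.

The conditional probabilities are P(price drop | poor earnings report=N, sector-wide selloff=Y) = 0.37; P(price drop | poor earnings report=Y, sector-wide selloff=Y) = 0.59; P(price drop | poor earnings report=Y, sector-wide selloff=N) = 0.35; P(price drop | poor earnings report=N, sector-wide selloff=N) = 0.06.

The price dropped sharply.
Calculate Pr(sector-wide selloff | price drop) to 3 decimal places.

Pr(sector-wide selloff | price drop) ≈ 0.411

For the numerator, keep only sector-wide selloff=true terms: 0.042180 + 0.003540 = 0.045720
The normalizing constant is 0.06·0.95·0.88 + 0.37·0.95·0.12 + 0.35·0.05·0.88 + 0.59·0.05·0.12 = 0.111280
Posterior = 0.045720 / 0.111280 ≈ 0.411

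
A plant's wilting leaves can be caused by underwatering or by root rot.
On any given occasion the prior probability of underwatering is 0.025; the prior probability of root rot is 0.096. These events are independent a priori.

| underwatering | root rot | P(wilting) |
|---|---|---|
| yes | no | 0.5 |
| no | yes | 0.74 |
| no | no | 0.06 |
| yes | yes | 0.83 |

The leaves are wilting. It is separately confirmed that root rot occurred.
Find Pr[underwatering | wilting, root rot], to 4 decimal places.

Pr[underwatering | wilting, root rot] ≈ 0.0280

Enumerate both values of underwatering and weight by the priors:
  P(wilting | root rot) = 0.74*0.975 + 0.83*0.025
        = 0.721500 + 0.020750 = 0.742250
Keeping only the underwatering-present terms gives 0.020750, so
  P(underwatering | wilting, root rot) = 0.020750 / 0.742250 ≈ 0.0280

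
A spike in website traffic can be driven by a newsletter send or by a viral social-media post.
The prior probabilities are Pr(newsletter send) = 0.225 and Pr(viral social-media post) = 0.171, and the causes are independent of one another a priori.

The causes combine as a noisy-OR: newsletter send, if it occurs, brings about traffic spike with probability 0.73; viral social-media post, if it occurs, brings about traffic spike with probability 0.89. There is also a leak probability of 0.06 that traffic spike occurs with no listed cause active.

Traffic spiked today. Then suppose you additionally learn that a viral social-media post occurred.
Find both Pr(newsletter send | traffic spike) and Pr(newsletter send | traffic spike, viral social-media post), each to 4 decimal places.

Pr(newsletter send | traffic spike) ≈ 0.5288; Pr(newsletter send | traffic spike, viral social-media post) ≈ 0.2394

Under noisy-OR, P(traffic spike | causes) = 1 − (1−0.06)·∏(1−qᵢ) over the active causes.
P(traffic spike) = 0.06·0.775·0.829 + 0.8966·0.775·0.171 + 0.7462·0.225·0.829 + 0.972082·0.225·0.171 = 0.038548 + 0.118822 + 0.139185 + 0.037401 = 0.333956
Of this, 0.176586 comes from 0.139185 + 0.037401 (the newsletter send=true cases).
P(newsletter send | traffic spike) = 0.176586 / 0.333956 ≈ 0.5288

Now also conditioning on viral social-media post=true:
P(traffic spike | viral social-media post) = 0.8966*0.775 + 0.972082*0.225 = 0.694865 + 0.218718 = 0.913583
Restricting to configurations with newsletter send present: 0.972082*0.225 = 0.218718.
P(newsletter send | traffic spike, viral social-media post) = 0.218718 / 0.913583 ≈ 0.2394
— viral social-media post explains away the evidence for newsletter send.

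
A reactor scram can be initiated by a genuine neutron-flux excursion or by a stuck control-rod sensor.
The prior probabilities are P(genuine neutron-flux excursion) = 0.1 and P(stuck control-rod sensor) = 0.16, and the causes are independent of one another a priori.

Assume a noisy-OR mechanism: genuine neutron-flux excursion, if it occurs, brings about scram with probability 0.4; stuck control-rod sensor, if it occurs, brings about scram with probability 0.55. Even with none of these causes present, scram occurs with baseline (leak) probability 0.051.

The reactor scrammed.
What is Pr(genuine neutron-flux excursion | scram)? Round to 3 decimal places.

Under noisy-OR, P(scram | causes) = 1 − (1−0.051)·∏(1−qᵢ) over the active causes.
Enumerate the 4 (genuine neutron-flux excursion, stuck control-rod sensor) configurations and weight by the priors:
  P(scram) = 0.051*0.9*0.84 + 0.57295*0.9*0.16 + 0.4306*0.1*0.84 + 0.74377*0.1*0.16
        = 0.038556 + 0.082505 + 0.036170 + 0.011900 = 0.169131
Configurations with genuine neutron-flux excursion contribute 0.048070, so
  P(genuine neutron-flux excursion | scram) = 0.048070 / 0.169131 ≈ 0.284

Pr(genuine neutron-flux excursion | scram) ≈ 0.284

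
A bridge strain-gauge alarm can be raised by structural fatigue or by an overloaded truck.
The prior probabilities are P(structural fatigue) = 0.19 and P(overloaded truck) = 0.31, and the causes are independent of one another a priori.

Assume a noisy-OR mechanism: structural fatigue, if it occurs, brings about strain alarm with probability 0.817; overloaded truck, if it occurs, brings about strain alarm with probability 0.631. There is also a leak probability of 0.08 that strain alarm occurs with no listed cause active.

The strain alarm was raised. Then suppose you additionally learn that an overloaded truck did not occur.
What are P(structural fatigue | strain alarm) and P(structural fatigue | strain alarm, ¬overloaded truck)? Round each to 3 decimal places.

P(structural fatigue | strain alarm) ≈ 0.438; P(structural fatigue | strain alarm, ¬overloaded truck) ≈ 0.709

Under noisy-OR, P(strain alarm | causes) = 1 − (1−0.08)·∏(1−qᵢ) over the active causes.
Numerator (weight on configurations with structural fatigue): 0.109028 + 0.055241 = 0.164269
Normalizer over all consistent configurations: 0.08*0.81*0.69 + 0.66052*0.81*0.31 + 0.83164*0.19*0.69 + 0.937875*0.19*0.31 = 0.374838
Posterior = 0.164269 / 0.374838 ≈ 0.438

With the extra evidence:
P(strain alarm | ¬overloaded truck) = 0.08·0.81 + 0.83164·0.19 = 0.064800 + 0.158012 = 0.222812
Of this, 0.158012 comes from 0.83164·0.19 (the structural fatigue=true cases).
So P(structural fatigue | strain alarm, ¬overloaded truck) = 0.158012/0.222812 ≈ 0.709.
With overloaded truck excluded, structural fatigue must carry more of the explanatory weight for the strain alarm.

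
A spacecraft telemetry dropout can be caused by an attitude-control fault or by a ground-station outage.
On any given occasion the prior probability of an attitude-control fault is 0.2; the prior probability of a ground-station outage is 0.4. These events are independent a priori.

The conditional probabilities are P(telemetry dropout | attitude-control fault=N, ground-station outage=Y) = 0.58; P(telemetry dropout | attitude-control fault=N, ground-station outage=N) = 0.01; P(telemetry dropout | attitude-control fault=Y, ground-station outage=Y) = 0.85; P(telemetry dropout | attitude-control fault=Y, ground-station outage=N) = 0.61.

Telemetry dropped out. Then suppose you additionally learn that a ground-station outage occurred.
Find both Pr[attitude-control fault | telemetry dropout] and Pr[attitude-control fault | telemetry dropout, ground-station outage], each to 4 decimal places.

Pr[attitude-control fault | telemetry dropout] ≈ 0.4258; Pr[attitude-control fault | telemetry dropout, ground-station outage] ≈ 0.2681

Numerator (weight on configurations with attitude-control fault): 0.073200 + 0.068000 = 0.141200
Denominator P(telemetry dropout): 0.01·0.8·0.6 + 0.58·0.8·0.4 + 0.61·0.2·0.6 + 0.85·0.2·0.4 = 0.331600
P(attitude-control fault | telemetry dropout) = 0.141200/0.331600 ≈ 0.4258

Now also conditioning on ground-station outage=true:
For the numerator, keep only attitude-control fault=true terms: 0.85*0.2 = 0.170000
Denominator P(telemetry dropout | ground-station outage): 0.58*0.8 + 0.85*0.2 = 0.634000
P(attitude-control fault | telemetry dropout, ground-station outage) = 0.170000/0.634000 ≈ 0.2681
This is intercausal reasoning (explaining away): once ground-station outage accounts for the telemetry dropout, attitude-control fault becomes less likely.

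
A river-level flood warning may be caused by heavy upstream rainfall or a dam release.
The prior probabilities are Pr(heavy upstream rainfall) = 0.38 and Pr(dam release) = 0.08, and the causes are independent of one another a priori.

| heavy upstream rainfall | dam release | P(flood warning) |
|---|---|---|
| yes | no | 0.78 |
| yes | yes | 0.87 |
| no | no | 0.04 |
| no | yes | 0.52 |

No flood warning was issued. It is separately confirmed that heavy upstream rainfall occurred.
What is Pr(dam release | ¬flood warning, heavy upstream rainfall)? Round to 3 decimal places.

P(¬flood warning | heavy upstream rainfall) = 0.22×0.92 + 0.13×0.08 = 0.202400 + 0.010400 = 0.212800
Of this, 0.010400 comes from 0.13×0.08 (the dam release=true cases).
P(dam release | ¬flood warning, heavy upstream rainfall) = 0.010400 / 0.212800 ≈ 0.049

Pr(dam release | ¬flood warning, heavy upstream rainfall) ≈ 0.049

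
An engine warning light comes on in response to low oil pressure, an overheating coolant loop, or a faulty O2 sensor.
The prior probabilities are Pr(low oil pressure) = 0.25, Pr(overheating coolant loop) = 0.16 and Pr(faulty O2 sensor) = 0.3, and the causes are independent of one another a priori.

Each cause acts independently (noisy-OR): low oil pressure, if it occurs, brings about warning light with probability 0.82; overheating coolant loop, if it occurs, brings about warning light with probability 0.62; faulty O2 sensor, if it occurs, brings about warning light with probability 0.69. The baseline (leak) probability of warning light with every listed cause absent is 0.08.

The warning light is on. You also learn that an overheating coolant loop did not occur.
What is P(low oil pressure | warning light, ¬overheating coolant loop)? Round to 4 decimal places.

P(low oil pressure | warning light, ¬overheating coolant loop) ≈ 0.5171

Under noisy-OR, P(warning light | causes) = 1 − (1−0.08)·∏(1−qᵢ) over the active causes.
Numerator (weight on configurations with low oil pressure): 0.146020 + 0.071150 = 0.217170
Normalizer over all consistent configurations: 0.08·0.75·0.7 + 0.7148·0.75·0.3 + 0.8344·0.25·0.7 + 0.948664·0.25·0.3 = 0.420000
Posterior = 0.217170 / 0.420000 ≈ 0.5171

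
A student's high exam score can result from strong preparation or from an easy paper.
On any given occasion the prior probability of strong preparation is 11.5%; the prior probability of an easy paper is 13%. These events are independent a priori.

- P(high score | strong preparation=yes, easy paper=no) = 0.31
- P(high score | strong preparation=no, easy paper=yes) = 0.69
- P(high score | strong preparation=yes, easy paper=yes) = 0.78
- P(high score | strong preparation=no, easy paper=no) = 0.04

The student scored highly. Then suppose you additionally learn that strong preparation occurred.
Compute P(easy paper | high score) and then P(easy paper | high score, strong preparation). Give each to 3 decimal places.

P(easy paper | high score) ≈ 0.596; P(easy paper | high score, strong preparation) ≈ 0.273

Numerator (weight on configurations with easy paper): 0.079384 + 0.011661 = 0.091045
Denominator P(high score): 0.04·0.885·0.87 + 0.69·0.885·0.13 + 0.31·0.115·0.87 + 0.78·0.115·0.13 = 0.152859
Posterior = 0.091045 / 0.152859 ≈ 0.596

With the extra evidence:
P(high score | strong preparation) = 0.31×0.87 + 0.78×0.13 = 0.269700 + 0.101400 = 0.371100
Restricting to configurations with easy paper present: 0.78×0.13 = 0.101400.
Hence the posterior is 0.101400/0.371100 ≈ 0.273.
Conditioning on strong preparation lowers the posterior on easy paper: the classic explaining-away effect in a common-effect structure.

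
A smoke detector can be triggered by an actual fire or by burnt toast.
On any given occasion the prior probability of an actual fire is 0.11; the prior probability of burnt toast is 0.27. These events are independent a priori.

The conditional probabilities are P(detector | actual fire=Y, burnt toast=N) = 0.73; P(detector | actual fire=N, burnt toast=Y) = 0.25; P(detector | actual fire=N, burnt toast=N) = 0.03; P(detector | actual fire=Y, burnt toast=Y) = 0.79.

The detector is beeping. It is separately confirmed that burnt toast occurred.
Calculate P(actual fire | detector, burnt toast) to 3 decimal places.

P(actual fire | detector, burnt toast) ≈ 0.281

Enumerate both values of actual fire and weight by the priors:
  P(detector | burnt toast) = 0.25*0.89 + 0.79*0.11
        = 0.222500 + 0.086900 = 0.309400
The terms with actual fire present sum to 0.086900, so
  P(actual fire | detector, burnt toast) = 0.086900 / 0.309400 ≈ 0.281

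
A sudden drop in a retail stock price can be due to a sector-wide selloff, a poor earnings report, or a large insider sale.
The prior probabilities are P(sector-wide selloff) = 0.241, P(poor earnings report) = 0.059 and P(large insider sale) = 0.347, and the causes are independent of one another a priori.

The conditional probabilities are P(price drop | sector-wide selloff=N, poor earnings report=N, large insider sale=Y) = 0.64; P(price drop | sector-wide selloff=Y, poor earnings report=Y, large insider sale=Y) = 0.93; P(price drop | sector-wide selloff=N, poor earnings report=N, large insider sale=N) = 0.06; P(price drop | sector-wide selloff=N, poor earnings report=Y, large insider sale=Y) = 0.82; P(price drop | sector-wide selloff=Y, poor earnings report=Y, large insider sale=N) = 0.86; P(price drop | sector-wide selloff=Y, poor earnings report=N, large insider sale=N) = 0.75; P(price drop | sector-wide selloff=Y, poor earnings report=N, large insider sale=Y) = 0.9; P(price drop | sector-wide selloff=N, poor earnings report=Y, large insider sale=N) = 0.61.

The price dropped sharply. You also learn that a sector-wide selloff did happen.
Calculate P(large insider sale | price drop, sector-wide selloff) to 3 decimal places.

P(large insider sale | price drop, sector-wide selloff) ≈ 0.388

Numerator (weight on configurations with large insider sale): 0.293874 + 0.019040 = 0.312914
Normalizer over all consistent configurations: 0.75×0.941×0.653 + 0.9×0.941×0.347 + 0.86×0.059×0.653 + 0.93×0.059×0.347 = 0.806902
P(large insider sale | price drop, sector-wide selloff) = 0.312914/0.806902 ≈ 0.388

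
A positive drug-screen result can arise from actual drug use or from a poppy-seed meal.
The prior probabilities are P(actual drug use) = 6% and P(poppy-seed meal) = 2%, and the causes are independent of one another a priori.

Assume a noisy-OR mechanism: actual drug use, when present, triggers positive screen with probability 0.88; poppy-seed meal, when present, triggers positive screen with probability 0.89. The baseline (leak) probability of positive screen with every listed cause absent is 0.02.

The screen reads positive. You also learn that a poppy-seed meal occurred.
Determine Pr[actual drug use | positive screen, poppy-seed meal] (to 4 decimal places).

Under noisy-OR, P(positive screen | causes) = 1 − (1−0.02)·∏(1−qᵢ) over the active causes.
Sum P(positive screen|·) weighted by the priors over both values of actual drug use:
  P(positive screen | poppy-seed meal) = 0.8922*0.94 + 0.987064*0.06
        = 0.838668 + 0.059224 = 0.897892
Keeping only the actual drug use-present terms gives 0.059224, so
  P(actual drug use | positive screen, poppy-seed meal) = 0.059224 / 0.897892 ≈ 0.0660

Pr[actual drug use | positive screen, poppy-seed meal] ≈ 0.0660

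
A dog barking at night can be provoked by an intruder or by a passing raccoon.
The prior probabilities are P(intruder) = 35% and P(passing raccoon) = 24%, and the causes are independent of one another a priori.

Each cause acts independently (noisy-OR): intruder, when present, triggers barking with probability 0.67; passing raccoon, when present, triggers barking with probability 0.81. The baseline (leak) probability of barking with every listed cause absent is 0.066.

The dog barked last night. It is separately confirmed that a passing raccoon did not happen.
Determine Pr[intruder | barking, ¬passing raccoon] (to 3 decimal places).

Under noisy-OR, P(barking | causes) = 1 − (1−0.066)·∏(1−qᵢ) over the active causes.
For the numerator, keep only intruder=true terms: 0.69178*0.35 = 0.242123
The normalizing constant is 0.066*0.65 + 0.69178*0.35 = 0.285023
P(intruder | barking, ¬passing raccoon) = 0.242123/0.285023 ≈ 0.849

Pr[intruder | barking, ¬passing raccoon] ≈ 0.849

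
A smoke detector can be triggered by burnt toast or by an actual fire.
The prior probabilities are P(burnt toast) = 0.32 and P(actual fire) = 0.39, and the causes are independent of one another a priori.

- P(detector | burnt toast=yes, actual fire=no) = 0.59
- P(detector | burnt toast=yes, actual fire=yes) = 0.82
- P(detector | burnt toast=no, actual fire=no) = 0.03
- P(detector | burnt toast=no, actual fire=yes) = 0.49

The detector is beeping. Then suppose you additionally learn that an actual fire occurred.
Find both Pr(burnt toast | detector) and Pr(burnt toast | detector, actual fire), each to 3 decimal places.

P(detector) = 0.03·0.68·0.61 + 0.49·0.68·0.39 + 0.59·0.32·0.61 + 0.82·0.32·0.39 = 0.012444 + 0.129948 + 0.115168 + 0.102336 = 0.359896
Restricting to configurations with burnt toast present: 0.115168 + 0.102336 = 0.217504.
Hence the posterior is 0.217504/0.359896 ≈ 0.604.

Now also conditioning on actual fire=true:
P(detector | actual fire) = 0.49·0.68 + 0.82·0.32 = 0.333200 + 0.262400 = 0.595600
Of this, 0.262400 comes from 0.82·0.32 (the burnt toast=true cases).
So P(burnt toast | detector, actual fire) = 0.262400/0.595600 ≈ 0.441.
Conditioning on actual fire lowers the posterior on burnt toast: the classic explaining-away effect in a common-effect structure.

Pr(burnt toast | detector) ≈ 0.604; Pr(burnt toast | detector, actual fire) ≈ 0.441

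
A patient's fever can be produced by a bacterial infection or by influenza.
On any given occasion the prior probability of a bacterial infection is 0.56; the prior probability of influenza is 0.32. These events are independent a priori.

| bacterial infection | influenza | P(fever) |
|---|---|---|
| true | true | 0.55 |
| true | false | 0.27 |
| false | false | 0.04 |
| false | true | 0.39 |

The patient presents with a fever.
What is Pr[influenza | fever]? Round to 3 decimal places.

Weight on influenza=true, given the evidence: 0.054912 + 0.098560 = 0.153472
Normalizer over all consistent configurations: 0.04·0.44·0.68 + 0.39·0.44·0.32 + 0.27·0.56·0.68 + 0.55·0.56·0.32 = 0.268256
P(influenza | fever) = 0.153472/0.268256 ≈ 0.572

Pr[influenza | fever] ≈ 0.572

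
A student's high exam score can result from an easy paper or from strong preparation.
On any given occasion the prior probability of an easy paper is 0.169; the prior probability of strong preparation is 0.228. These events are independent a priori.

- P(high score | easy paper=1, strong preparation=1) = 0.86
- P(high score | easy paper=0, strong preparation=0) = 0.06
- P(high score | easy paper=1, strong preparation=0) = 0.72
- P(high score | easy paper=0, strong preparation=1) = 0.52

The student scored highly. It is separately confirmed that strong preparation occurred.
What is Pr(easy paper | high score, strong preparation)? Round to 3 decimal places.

Numerator (weight on configurations with easy paper): 0.86×0.169 = 0.145340
Denominator P(high score | strong preparation): 0.52×0.831 + 0.86×0.169 = 0.577460
P(easy paper | high score, strong preparation) = 0.145340/0.577460 ≈ 0.252

Pr(easy paper | high score, strong preparation) ≈ 0.252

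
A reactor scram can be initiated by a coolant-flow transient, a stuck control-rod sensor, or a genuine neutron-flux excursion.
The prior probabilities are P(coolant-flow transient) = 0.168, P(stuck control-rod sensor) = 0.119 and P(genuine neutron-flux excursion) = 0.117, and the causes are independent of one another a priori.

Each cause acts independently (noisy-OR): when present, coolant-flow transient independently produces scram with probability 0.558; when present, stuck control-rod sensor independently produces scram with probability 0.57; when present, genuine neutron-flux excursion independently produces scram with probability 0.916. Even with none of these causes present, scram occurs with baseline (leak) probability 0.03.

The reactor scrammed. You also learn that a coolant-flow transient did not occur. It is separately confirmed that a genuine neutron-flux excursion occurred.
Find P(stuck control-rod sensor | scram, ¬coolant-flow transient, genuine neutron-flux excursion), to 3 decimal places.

Under noisy-OR, P(scram | causes) = 1 − (1−0.03)·∏(1−qᵢ) over the active causes.
Weight on stuck control-rod sensor=true, given the evidence: 0.964964·0.119 = 0.114831
The normalizing constant is 0.91852·0.881 + 0.964964·0.119 = 0.924047
Posterior = 0.114831 / 0.924047 ≈ 0.124

P(stuck control-rod sensor | scram, ¬coolant-flow transient, genuine neutron-flux excursion) ≈ 0.124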